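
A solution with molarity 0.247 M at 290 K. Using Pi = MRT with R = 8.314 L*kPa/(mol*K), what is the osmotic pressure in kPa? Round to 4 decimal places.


Osmotic pressure (van't Hoff): Pi = M*R*T.
RT = 8.314 * 290 = 2411.06
Pi = 0.247 * 2411.06
Pi = 595.53182 kPa, rounded to 4 dp:

595.5318 kPa


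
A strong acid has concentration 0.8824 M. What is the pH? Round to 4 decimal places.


A strong acid dissociates completely, so [H+] equals the given concentration.
pH = -log10([H+]) = -log10(0.8824)
pH = 0.0543345, rounded to 4 dp:

0.0543


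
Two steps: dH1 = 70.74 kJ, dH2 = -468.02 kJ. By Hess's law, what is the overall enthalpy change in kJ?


Hess's law: enthalpy is a state function, so add the step enthalpies.
dH_total = dH1 + dH2 = 70.74 + (-468.02)
dH_total = -397.28 kJ:

-397.28 kJ


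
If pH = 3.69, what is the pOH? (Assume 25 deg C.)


At 25 deg C, pH + pOH = 14.
pOH = 14 - pH = 14 - 3.69
pOH = 10.31:

10.31


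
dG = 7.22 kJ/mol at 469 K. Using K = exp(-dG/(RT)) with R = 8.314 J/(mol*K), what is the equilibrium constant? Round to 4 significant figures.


dG is in kJ/mol; multiply by 1000 to match R in J/(mol*K).
RT = 8.314 * 469 = 3899.266 J/mol
exponent = -dG*1000 / (RT) = -(7.22*1000) / 3899.266 = -1.85163054
K = exp(-1.85163054)
K = 0.15698099, rounded to 4 significant figures:

0.1570


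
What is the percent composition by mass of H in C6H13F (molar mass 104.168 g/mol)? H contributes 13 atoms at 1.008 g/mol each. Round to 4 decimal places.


pct = 100 * (n_elem * M_elem) / M_total
mass_contribution = 13 * 1.008 = 13.104 g/mol
pct = 100 * 13.104 / 104.168
pct = 12.57967898 %, rounded to 4 dp:

12.5797 %


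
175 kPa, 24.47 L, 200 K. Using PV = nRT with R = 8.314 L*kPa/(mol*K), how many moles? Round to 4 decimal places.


PV = nRT, solve for n = PV / (RT).
PV = 175 * 24.47 = 4282.25
RT = 8.314 * 200 = 1662.8
n = 4282.25 / 1662.8
n = 2.57532475 mol, rounded to 4 dp:

2.5753 mol


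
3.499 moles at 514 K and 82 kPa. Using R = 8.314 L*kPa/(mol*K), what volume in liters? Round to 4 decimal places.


PV = nRT, solve for V = nRT / P.
nRT = 3.499 * 8.314 * 514 = 14952.6126
V = 14952.6126 / 82
V = 182.34893415 L, rounded to 4 dp:

182.3489 L


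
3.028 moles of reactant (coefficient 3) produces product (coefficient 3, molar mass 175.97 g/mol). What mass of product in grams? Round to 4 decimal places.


Use the coefficient ratio to convert reactant moles to product moles, then multiply by the product's molar mass.
moles_P = moles_R * (coeff_P / coeff_R) = 3.028 * (3/3) = 3.028
mass_P = moles_P * M_P = 3.028 * 175.97
mass_P = 532.83716 g, rounded to 4 dp:

532.8372 g


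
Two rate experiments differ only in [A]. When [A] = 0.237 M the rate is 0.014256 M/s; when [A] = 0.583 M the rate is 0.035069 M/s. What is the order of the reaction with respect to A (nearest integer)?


Rate is proportional to [A]^n, so rate2/rate1 = ([A]2/[A]1)^n. Take logs to solve for n.
rate2/rate1 = 0.035069 / 0.014256 = 2.4599
[A]2/[A]1 = 0.583 / 0.237 = 2.4599
n = ln(2.4599) / ln(2.4599) = 1.0
Nearest integer order:

1


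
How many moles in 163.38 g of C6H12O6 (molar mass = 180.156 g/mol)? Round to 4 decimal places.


n = mass / M
n = 163.38 / 180.156
n = 0.9068807 mol, rounded to 4 dp:

0.9069 mol


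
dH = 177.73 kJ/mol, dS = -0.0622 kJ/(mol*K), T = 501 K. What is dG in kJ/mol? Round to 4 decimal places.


Gibbs: dG = dH - T*dS (consistent units, dS already in kJ/(mol*K)).
T*dS = 501 * -0.0622 = -31.1622
dG = 177.73 - (-31.1622)
dG = 208.8922 kJ/mol, rounded to 4 dp:

208.8922 kJ/mol


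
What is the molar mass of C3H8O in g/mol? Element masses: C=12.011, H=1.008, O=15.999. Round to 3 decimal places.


M = sum(count * atomic_mass) over atoms.
M = 3*12.011 + 8*1.008 + 1*15.999
M = 36.033 + 8.064 + 15.999
M = 60.096 g/mol, rounded to 3 dp:

60.096 g/mol


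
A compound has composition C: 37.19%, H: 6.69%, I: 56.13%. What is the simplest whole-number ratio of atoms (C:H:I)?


Assume 100 g of compound, divide each mass% by atomic mass to get moles, then normalize by the smallest to get a raw atom ratio.
Moles per 100 g: C: 37.19/12.011 = 3.0963, H: 6.69/1.008 = 6.6369, I: 56.13/126.904 = 0.4423
Raw ratio (divide by min = 0.4423): C: 7.0, H: 15.005, I: 1.0
Multiply by 1 to clear fractions: C: 7.0 ~= 7, H: 15.005 ~= 15, I: 1.0 ~= 1
Reduce by GCD to get the simplest whole-number ratio:

7:15:1


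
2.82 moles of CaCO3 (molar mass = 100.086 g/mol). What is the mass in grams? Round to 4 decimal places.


mass = n * M
mass = 2.82 * 100.086
mass = 282.24252 g, rounded to 4 dp:

282.2425 g


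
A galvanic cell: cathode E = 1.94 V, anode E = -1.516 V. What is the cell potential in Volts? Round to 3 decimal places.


Standard cell potential: E_cell = E_cathode - E_anode.
E_cell = 1.94 - (-1.516)
E_cell = 3.456 V, rounded to 3 dp:

3.456 V


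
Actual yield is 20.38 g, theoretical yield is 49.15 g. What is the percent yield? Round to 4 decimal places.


% yield = 100 * actual / theoretical
% yield = 100 * 20.38 / 49.15
% yield = 41.46490336 %, rounded to 4 dp:

41.4649 %


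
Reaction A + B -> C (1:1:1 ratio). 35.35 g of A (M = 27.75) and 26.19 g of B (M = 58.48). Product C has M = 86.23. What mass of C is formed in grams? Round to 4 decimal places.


Find moles of each reactant; the smaller value is the limiting reagent in a 1:1:1 reaction, so moles_C equals moles of the limiter.
n_A = mass_A / M_A = 35.35 / 27.75 = 1.273874 mol
n_B = mass_B / M_B = 26.19 / 58.48 = 0.447845 mol
Limiting reagent: B (smaller), n_limiting = 0.447845 mol
mass_C = n_limiting * M_C = 0.447845 * 86.23
mass_C = 38.61767435 g, rounded to 4 dp:

38.6177 g


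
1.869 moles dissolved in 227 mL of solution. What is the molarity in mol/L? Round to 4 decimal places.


Convert volume to liters: V_L = V_mL / 1000.
V_L = 227 / 1000 = 0.227 L
M = n / V_L = 1.869 / 0.227
M = 8.23348018 mol/L, rounded to 4 dp:

8.2335 mol/L


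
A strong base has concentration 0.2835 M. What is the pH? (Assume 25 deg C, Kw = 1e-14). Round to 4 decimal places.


A strong base dissociates completely, so [OH-] equals the given concentration.
pOH = -log10([OH-]) = -log10(0.2835) = 0.547447
pH = 14 - pOH = 14 - 0.547447
pH = 13.452553, rounded to 4 dp:

13.4526


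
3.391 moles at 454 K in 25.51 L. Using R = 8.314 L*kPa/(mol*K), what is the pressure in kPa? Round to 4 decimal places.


PV = nRT, solve for P = nRT / V.
nRT = 3.391 * 8.314 * 454 = 12799.5194
P = 12799.5194 / 25.51
P = 501.74517444 kPa, rounded to 4 dp:

501.7452 kPa


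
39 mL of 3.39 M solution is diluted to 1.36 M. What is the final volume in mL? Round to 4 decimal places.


Dilution: M1*V1 = M2*V2, solve for V2.
V2 = M1*V1 / M2
V2 = 3.39 * 39 / 1.36
V2 = 132.21 / 1.36
V2 = 97.21323529 mL, rounded to 4 dp:

97.2132 mL


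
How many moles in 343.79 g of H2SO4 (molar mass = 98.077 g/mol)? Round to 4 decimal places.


n = mass / M
n = 343.79 / 98.077
n = 3.50530705 mol, rounded to 4 dp:

3.5053 mol


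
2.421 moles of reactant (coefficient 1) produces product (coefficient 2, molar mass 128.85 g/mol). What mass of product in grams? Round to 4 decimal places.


Use the coefficient ratio to convert reactant moles to product moles, then multiply by the product's molar mass.
moles_P = moles_R * (coeff_P / coeff_R) = 2.421 * (2/1) = 4.842
mass_P = moles_P * M_P = 4.842 * 128.85
mass_P = 623.8917 g, rounded to 4 dp:

623.8917 g


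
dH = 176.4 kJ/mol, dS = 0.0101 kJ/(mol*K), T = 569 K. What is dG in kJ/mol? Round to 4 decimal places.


Gibbs: dG = dH - T*dS (consistent units, dS already in kJ/(mol*K)).
T*dS = 569 * 0.0101 = 5.7469
dG = 176.4 - (5.7469)
dG = 170.6531 kJ/mol, rounded to 4 dp:

170.6531 kJ/mol


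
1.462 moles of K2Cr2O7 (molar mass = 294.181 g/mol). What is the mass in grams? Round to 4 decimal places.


mass = n * M
mass = 1.462 * 294.181
mass = 430.092622 g, rounded to 4 dp:

430.0926 g


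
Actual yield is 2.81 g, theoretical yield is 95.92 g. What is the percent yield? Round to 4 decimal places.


% yield = 100 * actual / theoretical
% yield = 100 * 2.81 / 95.92
% yield = 2.9295246 %, rounded to 4 dp:

2.9295 %


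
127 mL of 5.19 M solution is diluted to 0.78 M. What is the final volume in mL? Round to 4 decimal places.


Dilution: M1*V1 = M2*V2, solve for V2.
V2 = M1*V1 / M2
V2 = 5.19 * 127 / 0.78
V2 = 659.13 / 0.78
V2 = 845.03846154 mL, rounded to 4 dp:

845.0385 mL


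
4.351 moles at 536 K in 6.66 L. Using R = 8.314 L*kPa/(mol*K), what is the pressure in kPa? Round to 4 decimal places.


PV = nRT, solve for P = nRT / V.
nRT = 4.351 * 8.314 * 536 = 19389.3787
P = 19389.3787 / 6.66
P = 2911.31812312 kPa, rounded to 4 dp:

2911.3181 kPa


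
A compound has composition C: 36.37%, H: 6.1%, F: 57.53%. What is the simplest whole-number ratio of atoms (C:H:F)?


Assume 100 g of compound, divide each mass% by atomic mass to get moles, then normalize by the smallest to get a raw atom ratio.
Moles per 100 g: C: 36.37/12.011 = 3.0281, H: 6.1/1.008 = 6.0516, F: 57.53/18.998 = 3.0282
Raw ratio (divide by min = 3.0281): C: 1.0, H: 1.999, F: 1.0
Multiply by 1 to clear fractions: C: 1.0 ~= 1, H: 1.999 ~= 2, F: 1.0 ~= 1
Reduce by GCD to get the simplest whole-number ratio:

1:2:1


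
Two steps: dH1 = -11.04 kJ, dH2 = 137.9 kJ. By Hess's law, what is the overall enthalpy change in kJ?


Hess's law: enthalpy is a state function, so add the step enthalpies.
dH_total = dH1 + dH2 = -11.04 + (137.9)
dH_total = 126.86 kJ:

126.86 kJ


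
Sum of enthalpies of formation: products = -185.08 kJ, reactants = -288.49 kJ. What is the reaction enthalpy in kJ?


dH_rxn = sum(dH_f products) - sum(dH_f reactants)
dH_rxn = -185.08 - (-288.49)
dH_rxn = 103.41 kJ:

103.41 kJ


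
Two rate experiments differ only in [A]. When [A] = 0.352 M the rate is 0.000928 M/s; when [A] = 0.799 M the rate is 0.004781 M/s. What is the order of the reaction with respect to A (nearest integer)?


Rate is proportional to [A]^n, so rate2/rate1 = ([A]2/[A]1)^n. Take logs to solve for n.
rate2/rate1 = 0.004781 / 0.000928 = 5.1519
[A]2/[A]1 = 0.799 / 0.352 = 2.2699
n = ln(5.1519) / ln(2.2699) = 2.0
Nearest integer order:

2


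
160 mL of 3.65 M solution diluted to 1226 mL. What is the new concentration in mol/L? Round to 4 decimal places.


Dilution: M1*V1 = M2*V2, solve for M2.
M2 = M1*V1 / V2
M2 = 3.65 * 160 / 1226
M2 = 584.0 / 1226
M2 = 0.47634584 mol/L, rounded to 4 dp:

0.4763 mol/L


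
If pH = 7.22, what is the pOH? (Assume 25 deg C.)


At 25 deg C, pH + pOH = 14.
pOH = 14 - pH = 14 - 7.22
pOH = 6.78:

6.78


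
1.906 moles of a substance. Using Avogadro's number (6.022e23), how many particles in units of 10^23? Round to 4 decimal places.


N = n * NA, then divide by 1e23 for the requested units.
N / 1e23 = n * 6.022
N / 1e23 = 1.906 * 6.022
N / 1e23 = 11.477932, rounded to 4 dp:

11.4779


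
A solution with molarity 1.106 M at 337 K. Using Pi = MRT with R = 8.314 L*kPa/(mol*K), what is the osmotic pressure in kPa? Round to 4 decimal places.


Osmotic pressure (van't Hoff): Pi = M*R*T.
RT = 8.314 * 337 = 2801.818
Pi = 1.106 * 2801.818
Pi = 3098.810708 kPa, rounded to 4 dp:

3098.8107 kPa


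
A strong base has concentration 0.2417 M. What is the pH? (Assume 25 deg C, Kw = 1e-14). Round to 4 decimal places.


A strong base dissociates completely, so [OH-] equals the given concentration.
pOH = -log10([OH-]) = -log10(0.2417) = 0.616723
pH = 14 - pOH = 14 - 0.616723
pH = 13.383277, rounded to 4 dp:

13.3833


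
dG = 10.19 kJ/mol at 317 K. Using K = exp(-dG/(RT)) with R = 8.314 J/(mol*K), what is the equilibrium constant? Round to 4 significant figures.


dG is in kJ/mol; multiply by 1000 to match R in J/(mol*K).
RT = 8.314 * 317 = 2635.538 J/mol
exponent = -dG*1000 / (RT) = -(10.19*1000) / 2635.538 = -3.86638326
K = exp(-3.86638326)
K = 0.020933945, rounded to 4 significant figures:

0.02093


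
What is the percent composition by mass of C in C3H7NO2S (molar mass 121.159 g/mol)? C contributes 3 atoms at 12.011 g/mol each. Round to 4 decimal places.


pct = 100 * (n_elem * M_elem) / M_total
mass_contribution = 3 * 12.011 = 36.033 g/mol
pct = 100 * 36.033 / 121.159
pct = 29.74025867 %, rounded to 4 dp:

29.7403 %


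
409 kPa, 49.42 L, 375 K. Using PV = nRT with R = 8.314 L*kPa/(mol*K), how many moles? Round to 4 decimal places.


PV = nRT, solve for n = PV / (RT).
PV = 409 * 49.42 = 20212.78
RT = 8.314 * 375 = 3117.75
n = 20212.78 / 3117.75
n = 6.48313046 mol, rounded to 4 dp:

6.4831 mol


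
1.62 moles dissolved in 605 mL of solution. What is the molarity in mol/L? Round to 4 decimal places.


Convert volume to liters: V_L = V_mL / 1000.
V_L = 605 / 1000 = 0.605 L
M = n / V_L = 1.62 / 0.605
M = 2.67768595 mol/L, rounded to 4 dp:

2.6777 mol/L


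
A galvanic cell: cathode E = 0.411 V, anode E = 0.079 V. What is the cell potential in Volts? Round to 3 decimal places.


Standard cell potential: E_cell = E_cathode - E_anode.
E_cell = 0.411 - (0.079)
E_cell = 0.332 V, rounded to 3 dp:

0.332 V


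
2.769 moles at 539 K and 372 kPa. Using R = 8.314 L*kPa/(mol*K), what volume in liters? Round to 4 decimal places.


PV = nRT, solve for V = nRT / P.
nRT = 2.769 * 8.314 * 539 = 12408.5702
V = 12408.5702 / 372
V = 33.35637151 L, rounded to 4 dp:

33.3564 L


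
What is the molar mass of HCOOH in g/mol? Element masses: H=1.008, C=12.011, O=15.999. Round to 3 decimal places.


M = sum(count * atomic_mass) over atoms.
M = 2*1.008 + 1*12.011 + 2*15.999
M = 2.016 + 12.011 + 31.998
M = 46.025 g/mol, rounded to 3 dp:

46.025 g/mol


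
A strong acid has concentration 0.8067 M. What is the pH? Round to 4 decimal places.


A strong acid dissociates completely, so [H+] equals the given concentration.
pH = -log10([H+]) = -log10(0.8067)
pH = 0.09328794, rounded to 4 dp:

0.0933


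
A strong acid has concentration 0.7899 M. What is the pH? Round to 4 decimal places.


A strong acid dissociates completely, so [H+] equals the given concentration.
pH = -log10([H+]) = -log10(0.7899)
pH = 0.10242789, rounded to 4 dp:

0.1024


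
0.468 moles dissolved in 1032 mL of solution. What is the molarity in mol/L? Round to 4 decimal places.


Convert volume to liters: V_L = V_mL / 1000.
V_L = 1032 / 1000 = 1.032 L
M = n / V_L = 0.468 / 1.032
M = 0.45348837 mol/L, rounded to 4 dp:

0.4535 mol/L


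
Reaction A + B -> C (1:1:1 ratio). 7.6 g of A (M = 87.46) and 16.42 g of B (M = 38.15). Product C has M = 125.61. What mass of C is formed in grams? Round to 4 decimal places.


Find moles of each reactant; the smaller value is the limiting reagent in a 1:1:1 reaction, so moles_C equals moles of the limiter.
n_A = mass_A / M_A = 7.6 / 87.46 = 0.086897 mol
n_B = mass_B / M_B = 16.42 / 38.15 = 0.430406 mol
Limiting reagent: A (smaller), n_limiting = 0.086897 mol
mass_C = n_limiting * M_C = 0.086897 * 125.61
mass_C = 10.91513217 g, rounded to 4 dp:

10.9151 g


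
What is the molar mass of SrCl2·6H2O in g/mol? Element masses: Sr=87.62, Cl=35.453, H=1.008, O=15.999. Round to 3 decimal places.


M = sum(count * atomic_mass) over atoms.
M = 1*87.62 + 2*35.453 + 12*1.008 + 6*15.999
M = 87.62 + 70.906 + 12.096 + 95.994
M = 266.616 g/mol, rounded to 3 dp:

266.616 g/mol


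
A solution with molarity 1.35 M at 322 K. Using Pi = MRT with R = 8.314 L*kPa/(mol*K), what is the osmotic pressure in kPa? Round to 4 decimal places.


Osmotic pressure (van't Hoff): Pi = M*R*T.
RT = 8.314 * 322 = 2677.108
Pi = 1.35 * 2677.108
Pi = 3614.0958 kPa, rounded to 4 dp:

3614.0958 kPa


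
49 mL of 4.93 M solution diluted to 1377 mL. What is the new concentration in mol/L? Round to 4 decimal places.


Dilution: M1*V1 = M2*V2, solve for M2.
M2 = M1*V1 / V2
M2 = 4.93 * 49 / 1377
M2 = 241.57 / 1377
M2 = 0.1754321 mol/L, rounded to 4 dp:

0.1754 mol/L


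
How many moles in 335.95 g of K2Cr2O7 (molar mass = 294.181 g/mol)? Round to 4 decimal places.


n = mass / M
n = 335.95 / 294.181
n = 1.14198402 mol, rounded to 4 dp:

1.1420 mol


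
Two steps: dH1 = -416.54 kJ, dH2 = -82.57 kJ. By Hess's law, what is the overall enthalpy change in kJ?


Hess's law: enthalpy is a state function, so add the step enthalpies.
dH_total = dH1 + dH2 = -416.54 + (-82.57)
dH_total = -499.11 kJ:

-499.11 kJ


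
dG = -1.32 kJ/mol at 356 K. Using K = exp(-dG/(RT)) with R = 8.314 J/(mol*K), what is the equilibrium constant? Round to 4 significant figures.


dG is in kJ/mol; multiply by 1000 to match R in J/(mol*K).
RT = 8.314 * 356 = 2959.784 J/mol
exponent = -dG*1000 / (RT) = -(-1.32*1000) / 2959.784 = 0.44597849
K = exp(0.44597849)
K = 1.5620179, rounded to 4 significant figures:

1.562


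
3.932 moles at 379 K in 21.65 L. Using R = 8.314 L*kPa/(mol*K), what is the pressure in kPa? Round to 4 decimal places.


PV = nRT, solve for P = nRT / V.
nRT = 3.932 * 8.314 * 379 = 12389.7556
P = 12389.7556 / 21.65
P = 572.27508545 kPa, rounded to 4 dp:

572.2751 kPa


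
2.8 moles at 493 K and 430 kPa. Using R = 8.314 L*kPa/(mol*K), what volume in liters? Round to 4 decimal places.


PV = nRT, solve for V = nRT / P.
nRT = 2.8 * 8.314 * 493 = 11476.6456
V = 11476.6456 / 430
V = 26.68987349 L, rounded to 4 dp:

26.6899 L


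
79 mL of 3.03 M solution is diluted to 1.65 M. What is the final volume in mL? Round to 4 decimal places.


Dilution: M1*V1 = M2*V2, solve for V2.
V2 = M1*V1 / M2
V2 = 3.03 * 79 / 1.65
V2 = 239.37 / 1.65
V2 = 145.07272727 mL, rounded to 4 dp:

145.0727 mL


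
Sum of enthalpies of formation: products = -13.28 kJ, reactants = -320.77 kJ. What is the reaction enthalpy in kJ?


dH_rxn = sum(dH_f products) - sum(dH_f reactants)
dH_rxn = -13.28 - (-320.77)
dH_rxn = 307.49 kJ:

307.49 kJ


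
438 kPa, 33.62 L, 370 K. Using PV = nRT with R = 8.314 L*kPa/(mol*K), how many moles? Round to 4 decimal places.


PV = nRT, solve for n = PV / (RT).
PV = 438 * 33.62 = 14725.56
RT = 8.314 * 370 = 3076.18
n = 14725.56 / 3076.18
n = 4.78696305 mol, rounded to 4 dp:

4.7870 mol


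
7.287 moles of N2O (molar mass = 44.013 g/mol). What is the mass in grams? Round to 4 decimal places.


mass = n * M
mass = 7.287 * 44.013
mass = 320.722731 g, rounded to 4 dp:

320.7227 g


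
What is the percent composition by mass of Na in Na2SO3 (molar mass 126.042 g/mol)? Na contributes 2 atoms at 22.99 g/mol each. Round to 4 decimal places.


pct = 100 * (n_elem * M_elem) / M_total
mass_contribution = 2 * 22.99 = 45.98 g/mol
pct = 100 * 45.98 / 126.042
pct = 36.47990352 %, rounded to 4 dp:

36.4799 %


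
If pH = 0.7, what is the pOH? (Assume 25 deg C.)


At 25 deg C, pH + pOH = 14.
pOH = 14 - pH = 14 - 0.7
pOH = 13.3:

13.30


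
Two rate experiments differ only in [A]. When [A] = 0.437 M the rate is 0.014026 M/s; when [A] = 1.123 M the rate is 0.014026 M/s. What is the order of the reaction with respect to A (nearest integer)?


Rate is proportional to [A]^n, so rate2/rate1 = ([A]2/[A]1)^n. Take logs to solve for n.
rate2/rate1 = 0.014026 / 0.014026 = 1.0
[A]2/[A]1 = 1.123 / 0.437 = 2.5698
n = ln(1.0) / ln(2.5698) = 0.0
Nearest integer order:

0


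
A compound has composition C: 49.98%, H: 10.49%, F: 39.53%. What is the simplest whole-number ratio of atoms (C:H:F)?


Assume 100 g of compound, divide each mass% by atomic mass to get moles, then normalize by the smallest to get a raw atom ratio.
Moles per 100 g: C: 49.98/12.011 = 4.1612, H: 10.49/1.008 = 10.4067, F: 39.53/18.998 = 2.0807
Raw ratio (divide by min = 2.0807): C: 2.0, H: 5.001, F: 1.0
Multiply by 1 to clear fractions: C: 2.0 ~= 2, H: 5.001 ~= 5, F: 1.0 ~= 1
Reduce by GCD to get the simplest whole-number ratio:

2:5:1


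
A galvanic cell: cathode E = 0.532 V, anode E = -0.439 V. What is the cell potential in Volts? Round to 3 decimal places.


Standard cell potential: E_cell = E_cathode - E_anode.
E_cell = 0.532 - (-0.439)
E_cell = 0.971 V, rounded to 3 dp:

0.971 V


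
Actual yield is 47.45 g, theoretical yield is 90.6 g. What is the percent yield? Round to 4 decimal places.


% yield = 100 * actual / theoretical
% yield = 100 * 47.45 / 90.6
% yield = 52.37306843 %, rounded to 4 dp:

52.3731 %


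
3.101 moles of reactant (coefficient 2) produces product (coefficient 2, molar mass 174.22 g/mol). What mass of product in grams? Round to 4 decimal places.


Use the coefficient ratio to convert reactant moles to product moles, then multiply by the product's molar mass.
moles_P = moles_R * (coeff_P / coeff_R) = 3.101 * (2/2) = 3.101
mass_P = moles_P * M_P = 3.101 * 174.22
mass_P = 540.25622 g, rounded to 4 dp:

540.2562 g


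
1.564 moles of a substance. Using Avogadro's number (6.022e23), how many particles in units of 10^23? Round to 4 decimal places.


N = n * NA, then divide by 1e23 for the requested units.
N / 1e23 = n * 6.022
N / 1e23 = 1.564 * 6.022
N / 1e23 = 9.418408, rounded to 4 dp:

9.4184


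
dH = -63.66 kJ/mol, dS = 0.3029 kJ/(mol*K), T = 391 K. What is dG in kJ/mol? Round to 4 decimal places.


Gibbs: dG = dH - T*dS (consistent units, dS already in kJ/(mol*K)).
T*dS = 391 * 0.3029 = 118.4339
dG = -63.66 - (118.4339)
dG = -182.0939 kJ/mol, rounded to 4 dp:

-182.0939 kJ/mol


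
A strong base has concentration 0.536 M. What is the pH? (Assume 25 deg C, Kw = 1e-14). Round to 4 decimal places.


A strong base dissociates completely, so [OH-] equals the given concentration.
pOH = -log10([OH-]) = -log10(0.536) = 0.270835
pH = 14 - pOH = 14 - 0.270835
pH = 13.729165, rounded to 4 dp:

13.7292


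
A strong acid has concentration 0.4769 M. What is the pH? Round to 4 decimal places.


A strong acid dissociates completely, so [H+] equals the given concentration.
pH = -log10([H+]) = -log10(0.4769)
pH = 0.32157268, rounded to 4 dp:

0.3216


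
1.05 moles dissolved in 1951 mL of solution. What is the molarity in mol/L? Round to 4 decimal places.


Convert volume to liters: V_L = V_mL / 1000.
V_L = 1951 / 1000 = 1.951 L
M = n / V_L = 1.05 / 1.951
M = 0.53818555 mol/L, rounded to 4 dp:

0.5382 mol/L


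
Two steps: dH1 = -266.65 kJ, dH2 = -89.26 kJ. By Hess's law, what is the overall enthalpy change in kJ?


Hess's law: enthalpy is a state function, so add the step enthalpies.
dH_total = dH1 + dH2 = -266.65 + (-89.26)
dH_total = -355.91 kJ:

-355.91 kJ


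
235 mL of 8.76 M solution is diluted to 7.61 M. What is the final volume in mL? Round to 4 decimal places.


Dilution: M1*V1 = M2*V2, solve for V2.
V2 = M1*V1 / M2
V2 = 8.76 * 235 / 7.61
V2 = 2058.6 / 7.61
V2 = 270.51248357 mL, rounded to 4 dp:

270.5125 mL


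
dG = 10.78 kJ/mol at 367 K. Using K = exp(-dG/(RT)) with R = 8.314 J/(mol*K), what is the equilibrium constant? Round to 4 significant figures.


dG is in kJ/mol; multiply by 1000 to match R in J/(mol*K).
RT = 8.314 * 367 = 3051.238 J/mol
exponent = -dG*1000 / (RT) = -(10.78*1000) / 3051.238 = -3.53299218
K = exp(-3.53299218)
K = 0.029217361, rounded to 4 significant figures:

0.02922


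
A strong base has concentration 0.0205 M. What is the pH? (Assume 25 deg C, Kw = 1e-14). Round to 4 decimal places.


A strong base dissociates completely, so [OH-] equals the given concentration.
pOH = -log10([OH-]) = -log10(0.0205) = 1.688246
pH = 14 - pOH = 14 - 1.688246
pH = 12.311754, rounded to 4 dp:

12.3118


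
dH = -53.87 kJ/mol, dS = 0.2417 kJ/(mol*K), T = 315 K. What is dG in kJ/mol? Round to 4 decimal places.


Gibbs: dG = dH - T*dS (consistent units, dS already in kJ/(mol*K)).
T*dS = 315 * 0.2417 = 76.1355
dG = -53.87 - (76.1355)
dG = -130.0055 kJ/mol, rounded to 4 dp:

-130.0055 kJ/mol


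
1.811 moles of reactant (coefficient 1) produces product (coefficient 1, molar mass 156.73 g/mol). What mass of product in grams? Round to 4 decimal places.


Use the coefficient ratio to convert reactant moles to product moles, then multiply by the product's molar mass.
moles_P = moles_R * (coeff_P / coeff_R) = 1.811 * (1/1) = 1.811
mass_P = moles_P * M_P = 1.811 * 156.73
mass_P = 283.83803 g, rounded to 4 dp:

283.8380 g


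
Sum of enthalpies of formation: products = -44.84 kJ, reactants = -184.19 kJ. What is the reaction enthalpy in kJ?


dH_rxn = sum(dH_f products) - sum(dH_f reactants)
dH_rxn = -44.84 - (-184.19)
dH_rxn = 139.35 kJ:

139.35 kJ


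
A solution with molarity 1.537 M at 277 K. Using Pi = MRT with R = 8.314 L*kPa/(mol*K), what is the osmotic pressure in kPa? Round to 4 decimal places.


Osmotic pressure (van't Hoff): Pi = M*R*T.
RT = 8.314 * 277 = 2302.978
Pi = 1.537 * 2302.978
Pi = 3539.677186 kPa, rounded to 4 dp:

3539.6772 kPa


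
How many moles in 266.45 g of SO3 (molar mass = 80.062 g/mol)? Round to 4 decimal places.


n = mass / M
n = 266.45 / 80.062
n = 3.32804576 mol, rounded to 4 dp:

3.3280 mol


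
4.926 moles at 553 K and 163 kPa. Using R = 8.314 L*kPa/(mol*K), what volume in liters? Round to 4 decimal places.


PV = nRT, solve for V = nRT / P.
nRT = 4.926 * 8.314 * 553 = 22647.9845
V = 22647.9845 / 163
V = 138.94469018 L, rounded to 4 dp:

138.9447 L


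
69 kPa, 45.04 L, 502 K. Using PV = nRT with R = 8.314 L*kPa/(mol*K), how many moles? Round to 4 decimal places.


PV = nRT, solve for n = PV / (RT).
PV = 69 * 45.04 = 3107.76
RT = 8.314 * 502 = 4173.628
n = 3107.76 / 4173.628
n = 0.74461835 mol, rounded to 4 dp:

0.7446 mol


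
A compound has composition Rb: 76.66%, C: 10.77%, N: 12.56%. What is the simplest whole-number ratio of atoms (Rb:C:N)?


Assume 100 g of compound, divide each mass% by atomic mass to get moles, then normalize by the smallest to get a raw atom ratio.
Moles per 100 g: Rb: 76.66/85.468 = 0.8969, C: 10.77/12.011 = 0.8967, N: 12.56/14.007 = 0.8967
Raw ratio (divide by min = 0.8967): Rb: 1.0, C: 1.0, N: 1.0
Multiply by 1 to clear fractions: Rb: 1.0 ~= 1, C: 1.0 ~= 1, N: 1.0 ~= 1
Reduce by GCD to get the simplest whole-number ratio:

1:1:1


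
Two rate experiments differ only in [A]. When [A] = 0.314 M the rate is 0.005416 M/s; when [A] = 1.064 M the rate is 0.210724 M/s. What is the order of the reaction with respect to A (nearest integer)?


Rate is proportional to [A]^n, so rate2/rate1 = ([A]2/[A]1)^n. Take logs to solve for n.
rate2/rate1 = 0.210724 / 0.005416 = 38.9077
[A]2/[A]1 = 1.064 / 0.314 = 3.3885
n = ln(38.9077) / ln(3.3885) = 3.0
Nearest integer order:

3


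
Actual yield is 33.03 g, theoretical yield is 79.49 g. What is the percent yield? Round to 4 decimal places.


% yield = 100 * actual / theoretical
% yield = 100 * 33.03 / 79.49
% yield = 41.55239653 %, rounded to 4 dp:

41.5524 %


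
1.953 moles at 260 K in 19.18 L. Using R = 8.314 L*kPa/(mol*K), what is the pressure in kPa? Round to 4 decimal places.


PV = nRT, solve for P = nRT / V.
nRT = 1.953 * 8.314 * 260 = 4221.6829
P = 4221.6829 / 19.18
P = 220.1085975 kPa, rounded to 4 dp:

220.1086 kPa


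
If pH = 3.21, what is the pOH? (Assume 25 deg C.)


At 25 deg C, pH + pOH = 14.
pOH = 14 - pH = 14 - 3.21
pOH = 10.79:

10.79


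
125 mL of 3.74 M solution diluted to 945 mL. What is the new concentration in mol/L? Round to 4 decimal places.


Dilution: M1*V1 = M2*V2, solve for M2.
M2 = M1*V1 / V2
M2 = 3.74 * 125 / 945
M2 = 467.5 / 945
M2 = 0.49470899 mol/L, rounded to 4 dp:

0.4947 mol/L


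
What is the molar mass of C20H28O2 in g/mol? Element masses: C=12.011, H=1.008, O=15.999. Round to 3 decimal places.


M = sum(count * atomic_mass) over atoms.
M = 20*12.011 + 28*1.008 + 2*15.999
M = 240.22 + 28.224 + 31.998
M = 300.442 g/mol, rounded to 3 dp:

300.442 g/mol


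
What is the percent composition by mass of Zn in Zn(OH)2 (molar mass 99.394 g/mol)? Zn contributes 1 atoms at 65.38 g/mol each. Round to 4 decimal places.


pct = 100 * (n_elem * M_elem) / M_total
mass_contribution = 1 * 65.38 = 65.38 g/mol
pct = 100 * 65.38 / 99.394
pct = 65.77861843 %, rounded to 4 dp:

65.7786 %


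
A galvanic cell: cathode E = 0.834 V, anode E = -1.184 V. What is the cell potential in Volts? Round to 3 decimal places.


Standard cell potential: E_cell = E_cathode - E_anode.
E_cell = 0.834 - (-1.184)
E_cell = 2.018 V, rounded to 3 dp:

2.018 V


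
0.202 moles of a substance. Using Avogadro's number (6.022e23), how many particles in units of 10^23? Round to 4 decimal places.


N = n * NA, then divide by 1e23 for the requested units.
N / 1e23 = n * 6.022
N / 1e23 = 0.202 * 6.022
N / 1e23 = 1.216444, rounded to 4 dp:

1.2164


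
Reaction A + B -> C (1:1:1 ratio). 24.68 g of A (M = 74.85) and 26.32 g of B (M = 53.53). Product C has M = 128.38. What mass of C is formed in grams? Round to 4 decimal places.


Find moles of each reactant; the smaller value is the limiting reagent in a 1:1:1 reaction, so moles_C equals moles of the limiter.
n_A = mass_A / M_A = 24.68 / 74.85 = 0.329726 mol
n_B = mass_B / M_B = 26.32 / 53.53 = 0.491687 mol
Limiting reagent: A (smaller), n_limiting = 0.329726 mol
mass_C = n_limiting * M_C = 0.329726 * 128.38
mass_C = 42.33022388 g, rounded to 4 dp:

42.3302 g


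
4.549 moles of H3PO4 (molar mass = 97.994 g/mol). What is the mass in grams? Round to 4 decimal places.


mass = n * M
mass = 4.549 * 97.994
mass = 445.774706 g, rounded to 4 dp:

445.7747 g


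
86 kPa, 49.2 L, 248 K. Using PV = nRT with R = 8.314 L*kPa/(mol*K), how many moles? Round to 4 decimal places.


PV = nRT, solve for n = PV / (RT).
PV = 86 * 49.2 = 4231.2
RT = 8.314 * 248 = 2061.872
n = 4231.2 / 2061.872
n = 2.05211575 mol, rounded to 4 dp:

2.0521 mol


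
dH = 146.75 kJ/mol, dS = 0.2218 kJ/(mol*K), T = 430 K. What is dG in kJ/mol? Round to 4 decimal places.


Gibbs: dG = dH - T*dS (consistent units, dS already in kJ/(mol*K)).
T*dS = 430 * 0.2218 = 95.374
dG = 146.75 - (95.374)
dG = 51.376 kJ/mol, rounded to 4 dp:

51.3760 kJ/mol


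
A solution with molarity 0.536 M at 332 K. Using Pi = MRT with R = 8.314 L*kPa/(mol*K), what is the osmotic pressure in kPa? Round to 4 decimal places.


Osmotic pressure (van't Hoff): Pi = M*R*T.
RT = 8.314 * 332 = 2760.248
Pi = 0.536 * 2760.248
Pi = 1479.492928 kPa, rounded to 4 dp:

1479.4929 kPa


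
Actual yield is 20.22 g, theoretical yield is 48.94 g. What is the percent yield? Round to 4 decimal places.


% yield = 100 * actual / theoretical
% yield = 100 * 20.22 / 48.94
% yield = 41.31589702 %, rounded to 4 dp:

41.3159 %


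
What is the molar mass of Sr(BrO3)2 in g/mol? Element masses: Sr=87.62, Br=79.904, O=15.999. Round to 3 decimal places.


M = sum(count * atomic_mass) over atoms.
M = 1*87.62 + 2*79.904 + 6*15.999
M = 87.62 + 159.808 + 95.994
M = 343.422 g/mol, rounded to 3 dp:

343.422 g/mol


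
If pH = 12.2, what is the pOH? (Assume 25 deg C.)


At 25 deg C, pH + pOH = 14.
pOH = 14 - pH = 14 - 12.2
pOH = 1.8:

1.80


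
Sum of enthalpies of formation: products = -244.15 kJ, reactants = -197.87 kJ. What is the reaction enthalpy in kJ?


dH_rxn = sum(dH_f products) - sum(dH_f reactants)
dH_rxn = -244.15 - (-197.87)
dH_rxn = -46.28 kJ:

-46.28 kJ


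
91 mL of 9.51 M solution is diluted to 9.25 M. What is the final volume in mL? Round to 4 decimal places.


Dilution: M1*V1 = M2*V2, solve for V2.
V2 = M1*V1 / M2
V2 = 9.51 * 91 / 9.25
V2 = 865.41 / 9.25
V2 = 93.55783784 mL, rounded to 4 dp:

93.5578 mL


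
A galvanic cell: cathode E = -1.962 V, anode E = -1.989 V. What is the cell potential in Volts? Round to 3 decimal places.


Standard cell potential: E_cell = E_cathode - E_anode.
E_cell = -1.962 - (-1.989)
E_cell = 0.027 V, rounded to 3 dp:

0.027 V


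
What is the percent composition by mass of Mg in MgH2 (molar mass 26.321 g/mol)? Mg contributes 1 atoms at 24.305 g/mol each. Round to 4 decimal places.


pct = 100 * (n_elem * M_elem) / M_total
mass_contribution = 1 * 24.305 = 24.305 g/mol
pct = 100 * 24.305 / 26.321
pct = 92.34071654 %, rounded to 4 dp:

92.3407 %


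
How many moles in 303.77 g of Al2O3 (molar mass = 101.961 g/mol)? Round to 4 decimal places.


n = mass / M
n = 303.77 / 101.961
n = 2.97927639 mol, rounded to 4 dp:

2.9793 mol


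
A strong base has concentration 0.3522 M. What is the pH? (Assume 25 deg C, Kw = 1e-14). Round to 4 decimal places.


A strong base dissociates completely, so [OH-] equals the given concentration.
pOH = -log10([OH-]) = -log10(0.3522) = 0.453211
pH = 14 - pOH = 14 - 0.453211
pH = 13.546789, rounded to 4 dp:

13.5468


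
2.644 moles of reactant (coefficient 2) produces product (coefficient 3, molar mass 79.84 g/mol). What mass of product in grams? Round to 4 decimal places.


Use the coefficient ratio to convert reactant moles to product moles, then multiply by the product's molar mass.
moles_P = moles_R * (coeff_P / coeff_R) = 2.644 * (3/2) = 3.966
mass_P = moles_P * M_P = 3.966 * 79.84
mass_P = 316.64544 g, rounded to 4 dp:

316.6454 g


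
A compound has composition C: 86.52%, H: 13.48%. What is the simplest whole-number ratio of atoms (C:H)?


Assume 100 g of compound, divide each mass% by atomic mass to get moles, then normalize by the smallest to get a raw atom ratio.
Moles per 100 g: C: 86.52/12.011 = 7.2034, H: 13.48/1.008 = 13.373
Raw ratio (divide by min = 7.2034): C: 1.0, H: 1.856
Multiply by 7 to clear fractions: C: 7.0 ~= 7, H: 12.995 ~= 13
Reduce by GCD to get the simplest whole-number ratio:

7:13


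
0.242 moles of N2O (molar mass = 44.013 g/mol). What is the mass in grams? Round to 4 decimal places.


mass = n * M
mass = 0.242 * 44.013
mass = 10.651146 g, rounded to 4 dp:

10.6511 g


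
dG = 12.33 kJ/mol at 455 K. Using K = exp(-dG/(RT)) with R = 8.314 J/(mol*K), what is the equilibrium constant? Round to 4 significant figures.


dG is in kJ/mol; multiply by 1000 to match R in J/(mol*K).
RT = 8.314 * 455 = 3782.87 J/mol
exponent = -dG*1000 / (RT) = -(12.33*1000) / 3782.87 = -3.25943001
K = exp(-3.25943001)
K = 0.038410285, rounded to 4 significant figures:

0.03841


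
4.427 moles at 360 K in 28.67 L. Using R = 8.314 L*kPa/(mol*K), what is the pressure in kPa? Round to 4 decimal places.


PV = nRT, solve for P = nRT / V.
nRT = 4.427 * 8.314 * 360 = 13250.1881
P = 13250.1881 / 28.67
P = 462.16212417 kPa, rounded to 4 dp:

462.1621 kPa


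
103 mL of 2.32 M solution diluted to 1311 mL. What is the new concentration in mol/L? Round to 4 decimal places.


Dilution: M1*V1 = M2*V2, solve for M2.
M2 = M1*V1 / V2
M2 = 2.32 * 103 / 1311
M2 = 238.96 / 1311
M2 = 0.18227307 mol/L, rounded to 4 dp:

0.1823 mol/L


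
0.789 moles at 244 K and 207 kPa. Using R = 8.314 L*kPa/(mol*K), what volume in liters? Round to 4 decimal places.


PV = nRT, solve for V = nRT / P.
nRT = 0.789 * 8.314 * 244 = 1600.578
V = 1600.578 / 207
V = 7.73226087 L, rounded to 4 dp:

7.7323 L


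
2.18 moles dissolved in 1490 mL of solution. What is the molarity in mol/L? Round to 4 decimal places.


Convert volume to liters: V_L = V_mL / 1000.
V_L = 1490 / 1000 = 1.49 L
M = n / V_L = 2.18 / 1.49
M = 1.46308725 mol/L, rounded to 4 dp:

1.4631 mol/L


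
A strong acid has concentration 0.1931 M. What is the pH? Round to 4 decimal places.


A strong acid dissociates completely, so [H+] equals the given concentration.
pH = -log10([H+]) = -log10(0.1931)
pH = 0.71421773, rounded to 4 dp:

0.7142


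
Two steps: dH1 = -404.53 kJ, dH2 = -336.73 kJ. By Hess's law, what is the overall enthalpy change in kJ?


Hess's law: enthalpy is a state function, so add the step enthalpies.
dH_total = dH1 + dH2 = -404.53 + (-336.73)
dH_total = -741.26 kJ:

-741.26 kJ


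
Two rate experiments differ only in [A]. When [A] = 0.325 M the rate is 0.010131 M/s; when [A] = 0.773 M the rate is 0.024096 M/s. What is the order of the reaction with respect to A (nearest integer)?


Rate is proportional to [A]^n, so rate2/rate1 = ([A]2/[A]1)^n. Take logs to solve for n.
rate2/rate1 = 0.024096 / 0.010131 = 2.3784
[A]2/[A]1 = 0.773 / 0.325 = 2.3785
n = ln(2.3784) / ln(2.3785) = 1.0
Nearest integer order:

1


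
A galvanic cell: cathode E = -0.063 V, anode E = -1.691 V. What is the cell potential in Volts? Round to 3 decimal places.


Standard cell potential: E_cell = E_cathode - E_anode.
E_cell = -0.063 - (-1.691)
E_cell = 1.628 V, rounded to 3 dp:

1.628 V


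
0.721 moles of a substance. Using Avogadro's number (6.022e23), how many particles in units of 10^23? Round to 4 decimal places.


N = n * NA, then divide by 1e23 for the requested units.
N / 1e23 = n * 6.022
N / 1e23 = 0.721 * 6.022
N / 1e23 = 4.341862, rounded to 4 dp:

4.3419


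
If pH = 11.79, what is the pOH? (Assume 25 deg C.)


At 25 deg C, pH + pOH = 14.
pOH = 14 - pH = 14 - 11.79
pOH = 2.21:

2.21


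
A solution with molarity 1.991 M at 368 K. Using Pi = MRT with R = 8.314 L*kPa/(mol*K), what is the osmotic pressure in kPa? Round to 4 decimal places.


Osmotic pressure (van't Hoff): Pi = M*R*T.
RT = 8.314 * 368 = 3059.552
Pi = 1.991 * 3059.552
Pi = 6091.568032 kPa, rounded to 4 dp:

6091.5680 kPa


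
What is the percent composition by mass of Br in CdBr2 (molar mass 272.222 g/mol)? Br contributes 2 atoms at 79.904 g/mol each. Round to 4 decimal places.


pct = 100 * (n_elem * M_elem) / M_total
mass_contribution = 2 * 79.904 = 159.808 g/mol
pct = 100 * 159.808 / 272.222
pct = 58.70502751 %, rounded to 4 dp:

58.7050 %


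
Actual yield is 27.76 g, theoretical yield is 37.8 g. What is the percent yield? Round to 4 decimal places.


% yield = 100 * actual / theoretical
% yield = 100 * 27.76 / 37.8
% yield = 73.43915344 %, rounded to 4 dp:

73.4392 %


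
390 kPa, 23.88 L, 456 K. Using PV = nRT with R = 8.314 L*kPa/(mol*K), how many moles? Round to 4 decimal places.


PV = nRT, solve for n = PV / (RT).
PV = 390 * 23.88 = 9313.2
RT = 8.314 * 456 = 3791.184
n = 9313.2 / 3791.184
n = 2.45654128 mol, rounded to 4 dp:

2.4565 mol


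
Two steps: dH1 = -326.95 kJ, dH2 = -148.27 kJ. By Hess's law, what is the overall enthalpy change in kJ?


Hess's law: enthalpy is a state function, so add the step enthalpies.
dH_total = dH1 + dH2 = -326.95 + (-148.27)
dH_total = -475.22 kJ:

-475.22 kJ


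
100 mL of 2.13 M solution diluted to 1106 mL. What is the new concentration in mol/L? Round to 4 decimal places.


Dilution: M1*V1 = M2*V2, solve for M2.
M2 = M1*V1 / V2
M2 = 2.13 * 100 / 1106
M2 = 213.0 / 1106
M2 = 0.1925859 mol/L, rounded to 4 dp:

0.1926 mol/L


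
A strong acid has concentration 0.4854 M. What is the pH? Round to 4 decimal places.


A strong acid dissociates completely, so [H+] equals the given concentration.
pH = -log10([H+]) = -log10(0.4854)
pH = 0.31390023, rounded to 4 dp:

0.3139


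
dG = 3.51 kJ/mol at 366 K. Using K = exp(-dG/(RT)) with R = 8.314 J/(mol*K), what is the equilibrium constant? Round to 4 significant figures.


dG is in kJ/mol; multiply by 1000 to match R in J/(mol*K).
RT = 8.314 * 366 = 3042.924 J/mol
exponent = -dG*1000 / (RT) = -(3.51*1000) / 3042.924 = -1.15349578
K = exp(-1.15349578)
K = 0.31553181, rounded to 4 significant figures:

0.3155


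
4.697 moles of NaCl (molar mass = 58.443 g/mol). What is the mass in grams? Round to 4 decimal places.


mass = n * M
mass = 4.697 * 58.443
mass = 274.506771 g, rounded to 4 dp:

274.5068 g


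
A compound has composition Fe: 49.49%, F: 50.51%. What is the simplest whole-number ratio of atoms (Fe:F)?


Assume 100 g of compound, divide each mass% by atomic mass to get moles, then normalize by the smallest to get a raw atom ratio.
Moles per 100 g: Fe: 49.49/55.845 = 0.8862, F: 50.51/18.998 = 2.6587
Raw ratio (divide by min = 0.8862): Fe: 1.0, F: 3.0
Multiply by 1 to clear fractions: Fe: 1.0 ~= 1, F: 3.0 ~= 3
Reduce by GCD to get the simplest whole-number ratio:

1:3


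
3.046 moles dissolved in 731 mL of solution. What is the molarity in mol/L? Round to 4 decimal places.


Convert volume to liters: V_L = V_mL / 1000.
V_L = 731 / 1000 = 0.731 L
M = n / V_L = 3.046 / 0.731
M = 4.16689466 mol/L, rounded to 4 dp:

4.1669 mol/L
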